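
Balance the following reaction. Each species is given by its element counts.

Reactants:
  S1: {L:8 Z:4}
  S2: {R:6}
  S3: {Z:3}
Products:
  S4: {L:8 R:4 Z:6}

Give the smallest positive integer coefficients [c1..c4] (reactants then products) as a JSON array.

Coefficients: [3, 2, 2, 3]

L: 3·8+2·0+2·0 = 24 | 3·8 = 24
R: 3·0+2·6+2·0 = 12 | 3·4 = 12
Z: 3·4+2·0+2·3 = 18 | 3·6 = 18
gcd(3,2,2,3) = 1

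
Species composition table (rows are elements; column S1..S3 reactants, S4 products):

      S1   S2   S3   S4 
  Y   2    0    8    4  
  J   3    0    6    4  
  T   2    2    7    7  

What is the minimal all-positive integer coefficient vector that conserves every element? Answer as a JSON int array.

Coefficients: [2, 5, 1, 3]

Y: 2·2+5·0+1·8 = 12 | 3·4 = 12
J: 2·3+5·0+1·6 = 12 | 3·4 = 12
T: 2·2+5·2+1·7 = 21 | 3·7 = 21
gcd(2,5,1,3) = 1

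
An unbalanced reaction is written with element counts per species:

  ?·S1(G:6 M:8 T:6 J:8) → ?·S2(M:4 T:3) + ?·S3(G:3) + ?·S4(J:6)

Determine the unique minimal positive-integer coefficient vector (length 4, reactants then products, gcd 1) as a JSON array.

Coefficients: [3, 6, 6, 4]

G: 3·6 = 18 | 6·0+6·3+4·0 = 18
M: 3·8 = 24 | 6·4+6·0+4·0 = 24
T: 3·6 = 18 | 6·3+6·0+4·0 = 18
J: 3·8 = 24 | 6·0+6·0+4·6 = 24
gcd(3,6,6,4) = 1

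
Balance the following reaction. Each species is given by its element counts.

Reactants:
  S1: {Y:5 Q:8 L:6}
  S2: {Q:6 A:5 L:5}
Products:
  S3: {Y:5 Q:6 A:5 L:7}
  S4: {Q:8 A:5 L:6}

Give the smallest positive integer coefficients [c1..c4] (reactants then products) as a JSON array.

Y: 1·5+5·0 = 5 | 1·5+4·0 = 5
Q: 1·8+5·6 = 38 | 1·6+4·8 = 38
A: 1·0+5·5 = 25 | 1·5+4·5 = 25
L: 1·6+5·5 = 31 | 1·7+4·6 = 31
gcd(1,5,1,4) = 1

Coefficients: [1, 5, 1, 4]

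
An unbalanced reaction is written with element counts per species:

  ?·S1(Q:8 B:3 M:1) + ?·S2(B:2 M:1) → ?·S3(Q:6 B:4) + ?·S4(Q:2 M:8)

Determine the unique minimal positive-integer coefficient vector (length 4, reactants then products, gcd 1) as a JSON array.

Coefficients: [4, 4, 5, 1]

Q: 4·8+4·0 = 32 | 5·6+1·2 = 32
B: 4·3+4·2 = 20 | 5·4+1·0 = 20
M: 4·1+4·1 = 8 | 5·0+1·8 = 8
gcd(4,4,5,1) = 1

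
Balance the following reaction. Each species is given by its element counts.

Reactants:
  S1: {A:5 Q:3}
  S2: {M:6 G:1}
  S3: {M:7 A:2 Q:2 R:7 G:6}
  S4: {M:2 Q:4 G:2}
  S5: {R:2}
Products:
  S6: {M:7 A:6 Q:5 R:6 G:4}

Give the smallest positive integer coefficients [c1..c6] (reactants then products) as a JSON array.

M: 4·0+2·6+2·7+1·2+5·0 = 28 | 4·7 = 28
A: 4·5+2·0+2·2+1·0+5·0 = 24 | 4·6 = 24
Q: 4·3+2·0+2·2+1·4+5·0 = 20 | 4·5 = 20
R: 4·0+2·0+2·7+1·0+5·2 = 24 | 4·6 = 24
G: 4·0+2·1+2·6+1·2+5·0 = 16 | 4·4 = 16
gcd(4,2,2,1,5,4) = 1

Coefficients: [4, 2, 2, 1, 5, 4]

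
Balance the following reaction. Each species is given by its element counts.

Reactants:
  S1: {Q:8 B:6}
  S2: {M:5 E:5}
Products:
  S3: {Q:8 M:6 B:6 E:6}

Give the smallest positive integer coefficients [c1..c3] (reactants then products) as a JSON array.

Q: 5·8+6·0 = 40 | 5·8 = 40
M: 5·0+6·5 = 30 | 5·6 = 30
B: 5·6+6·0 = 30 | 5·6 = 30
E: 5·0+6·5 = 30 | 5·6 = 30
gcd(5,6,5) = 1

Coefficients: [5, 6, 5]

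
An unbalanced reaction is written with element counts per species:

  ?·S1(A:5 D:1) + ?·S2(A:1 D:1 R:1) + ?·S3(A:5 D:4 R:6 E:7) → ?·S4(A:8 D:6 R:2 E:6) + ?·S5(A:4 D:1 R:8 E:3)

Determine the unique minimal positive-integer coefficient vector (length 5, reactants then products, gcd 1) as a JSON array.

Coefficients: [4, 6, 6, 5, 4]

A: 4·5+6·1+6·5 = 56 | 5·8+4·4 = 56
D: 4·1+6·1+6·4 = 34 | 5·6+4·1 = 34
R: 4·0+6·1+6·6 = 42 | 5·2+4·8 = 42
E: 4·0+6·0+6·7 = 42 | 5·6+4·3 = 42
gcd(4,6,6,5,4) = 1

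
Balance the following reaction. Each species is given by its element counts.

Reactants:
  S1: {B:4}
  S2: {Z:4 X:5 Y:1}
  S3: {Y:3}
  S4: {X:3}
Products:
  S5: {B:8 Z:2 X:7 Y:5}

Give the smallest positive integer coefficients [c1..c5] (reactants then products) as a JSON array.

Coefficients: [4, 1, 3, 3, 2]

B: 4·4+1·0+3·0+3·0 = 16 | 2·8 = 16
Z: 4·0+1·4+3·0+3·0 = 4 | 2·2 = 4
X: 4·0+1·5+3·0+3·3 = 14 | 2·7 = 14
Y: 4·0+1·1+3·3+3·0 = 10 | 2·5 = 10
gcd(4,1,3,3,2) = 1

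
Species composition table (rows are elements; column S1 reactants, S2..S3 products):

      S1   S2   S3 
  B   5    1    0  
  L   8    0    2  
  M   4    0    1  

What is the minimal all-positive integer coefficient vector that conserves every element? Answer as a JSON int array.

B: 1·5 = 5 | 5·1+4·0 = 5
L: 1·8 = 8 | 5·0+4·2 = 8
M: 1·4 = 4 | 5·0+4·1 = 4
gcd(1,5,4) = 1

Coefficients: [1, 5, 4]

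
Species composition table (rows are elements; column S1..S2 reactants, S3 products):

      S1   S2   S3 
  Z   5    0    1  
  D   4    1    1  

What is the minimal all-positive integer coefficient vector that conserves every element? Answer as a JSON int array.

Z: 1·5+1·0 = 5 | 5·1 = 5
D: 1·4+1·1 = 5 | 5·1 = 5
gcd(1,1,5) = 1

Coefficients: [1, 1, 5]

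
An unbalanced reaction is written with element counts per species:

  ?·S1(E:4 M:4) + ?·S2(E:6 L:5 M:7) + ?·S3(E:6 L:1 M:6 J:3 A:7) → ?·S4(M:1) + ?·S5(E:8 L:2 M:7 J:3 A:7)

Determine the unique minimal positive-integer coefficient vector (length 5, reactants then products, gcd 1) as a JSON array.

Coefficients: [1, 1, 5, 6, 5]

E: 1·4+1·6+5·6 = 40 | 6·0+5·8 = 40
L: 1·0+1·5+5·1 = 10 | 6·0+5·2 = 10
M: 1·4+1·7+5·6 = 41 | 6·1+5·7 = 41
J: 1·0+1·0+5·3 = 15 | 6·0+5·3 = 15
A: 1·0+1·0+5·7 = 35 | 6·0+5·7 = 35
gcd(1,1,5,6,5) = 1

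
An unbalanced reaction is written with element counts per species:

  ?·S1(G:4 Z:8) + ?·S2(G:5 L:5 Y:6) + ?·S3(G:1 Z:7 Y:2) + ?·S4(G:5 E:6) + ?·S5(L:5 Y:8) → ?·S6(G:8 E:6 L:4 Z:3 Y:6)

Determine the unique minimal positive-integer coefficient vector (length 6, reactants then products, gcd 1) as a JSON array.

Coefficients: [1, 2, 1, 5, 2, 5]

G: 1·4+2·5+1·1+5·5+2·0 = 40 | 5·8 = 40
E: 1·0+2·0+1·0+5·6+2·0 = 30 | 5·6 = 30
L: 1·0+2·5+1·0+5·0+2·5 = 20 | 5·4 = 20
Z: 1·8+2·0+1·7+5·0+2·0 = 15 | 5·3 = 15
Y: 1·0+2·6+1·2+5·0+2·8 = 30 | 5·6 = 30
gcd(1,2,1,5,2,5) = 1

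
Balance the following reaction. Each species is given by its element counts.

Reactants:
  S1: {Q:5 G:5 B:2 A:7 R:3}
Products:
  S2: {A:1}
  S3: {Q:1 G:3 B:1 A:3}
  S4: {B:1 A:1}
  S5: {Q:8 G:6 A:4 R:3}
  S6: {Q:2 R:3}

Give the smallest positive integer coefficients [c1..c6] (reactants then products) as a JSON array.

Q: 3·5 = 15 | 5·0+3·1+3·0+1·8+2·2 = 15
G: 3·5 = 15 | 5·0+3·3+3·0+1·6+2·0 = 15
B: 3·2 = 6 | 5·0+3·1+3·1+1·0+2·0 = 6
A: 3·7 = 21 | 5·1+3·3+3·1+1·4+2·0 = 21
R: 3·3 = 9 | 5·0+3·0+3·0+1·3+2·3 = 9
gcd(3,5,3,3,1,2) = 1

Coefficients: [3, 5, 3, 3, 1, 2]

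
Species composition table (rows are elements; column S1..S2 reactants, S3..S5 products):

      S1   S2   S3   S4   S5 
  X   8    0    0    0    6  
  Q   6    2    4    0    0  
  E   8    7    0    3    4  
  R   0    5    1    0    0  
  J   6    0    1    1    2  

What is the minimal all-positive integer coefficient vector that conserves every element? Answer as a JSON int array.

Coefficients: [3, 1, 5, 5, 4]

X: 3·8+1·0 = 24 | 5·0+5·0+4·6 = 24
Q: 3·6+1·2 = 20 | 5·4+5·0+4·0 = 20
E: 3·8+1·7 = 31 | 5·0+5·3+4·4 = 31
R: 3·0+1·5 = 5 | 5·1+5·0+4·0 = 5
J: 3·6+1·0 = 18 | 5·1+5·1+4·2 = 18
gcd(3,1,5,5,4) = 1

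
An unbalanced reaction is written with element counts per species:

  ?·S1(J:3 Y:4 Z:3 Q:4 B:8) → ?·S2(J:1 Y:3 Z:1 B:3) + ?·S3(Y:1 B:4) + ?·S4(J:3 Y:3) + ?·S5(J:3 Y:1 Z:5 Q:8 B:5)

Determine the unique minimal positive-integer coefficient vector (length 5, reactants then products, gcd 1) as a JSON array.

Coefficients: [6, 3, 6, 2, 3]

J: 6·3 = 18 | 3·1+6·0+2·3+3·3 = 18
Y: 6·4 = 24 | 3·3+6·1+2·3+3·1 = 24
Z: 6·3 = 18 | 3·1+6·0+2·0+3·5 = 18
Q: 6·4 = 24 | 3·0+6·0+2·0+3·8 = 24
B: 6·8 = 48 | 3·3+6·4+2·0+3·5 = 48
gcd(6,3,6,2,3) = 1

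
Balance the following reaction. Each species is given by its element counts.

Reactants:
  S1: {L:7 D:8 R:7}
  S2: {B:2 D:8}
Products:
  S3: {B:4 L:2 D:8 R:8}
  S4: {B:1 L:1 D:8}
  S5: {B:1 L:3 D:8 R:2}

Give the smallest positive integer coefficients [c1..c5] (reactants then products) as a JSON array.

B: 2·0+5·2 = 10 | 1·4+3·1+3·1 = 10
L: 2·7+5·0 = 14 | 1·2+3·1+3·3 = 14
D: 2·8+5·8 = 56 | 1·8+3·8+3·8 = 56
R: 2·7+5·0 = 14 | 1·8+3·0+3·2 = 14
gcd(2,5,1,3,3) = 1

Coefficients: [2, 5, 1, 3, 3]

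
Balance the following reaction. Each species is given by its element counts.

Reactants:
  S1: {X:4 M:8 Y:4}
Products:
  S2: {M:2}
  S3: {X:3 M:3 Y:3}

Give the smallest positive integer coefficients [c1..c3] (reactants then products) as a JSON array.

X: 3·4 = 12 | 6·0+4·3 = 12
M: 3·8 = 24 | 6·2+4·3 = 24
Y: 3·4 = 12 | 6·0+4·3 = 12
gcd(3,6,4) = 1

Coefficients: [3, 6, 4]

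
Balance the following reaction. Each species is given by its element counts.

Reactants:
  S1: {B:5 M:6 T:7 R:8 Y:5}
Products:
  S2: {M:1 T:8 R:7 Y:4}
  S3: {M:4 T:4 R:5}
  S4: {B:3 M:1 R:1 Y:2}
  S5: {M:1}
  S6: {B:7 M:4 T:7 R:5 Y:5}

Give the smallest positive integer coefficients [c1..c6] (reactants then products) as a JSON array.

B: 5·5 = 25 | 2·0+3·0+6·3+6·0+1·7 = 25
M: 5·6 = 30 | 2·1+3·4+6·1+6·1+1·4 = 30
T: 5·7 = 35 | 2·8+3·4+6·0+6·0+1·7 = 35
R: 5·8 = 40 | 2·7+3·5+6·1+6·0+1·5 = 40
Y: 5·5 = 25 | 2·4+3·0+6·2+6·0+1·5 = 25
gcd(5,2,3,6,6,1) = 1

Coefficients: [5, 2, 3, 6, 6, 1]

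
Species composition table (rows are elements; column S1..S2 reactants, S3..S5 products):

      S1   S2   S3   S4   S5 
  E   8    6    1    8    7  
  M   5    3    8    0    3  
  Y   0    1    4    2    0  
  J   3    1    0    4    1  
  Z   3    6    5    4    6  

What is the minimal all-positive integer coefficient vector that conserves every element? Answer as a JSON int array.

E: 1·8+6·6 = 44 | 1·1+1·8+5·7 = 44
M: 1·5+6·3 = 23 | 1·8+1·0+5·3 = 23
Y: 1·0+6·1 = 6 | 1·4+1·2+5·0 = 6
J: 1·3+6·1 = 9 | 1·0+1·4+5·1 = 9
Z: 1·3+6·6 = 39 | 1·5+1·4+5·6 = 39
gcd(1,6,1,1,5) = 1

Coefficients: [1, 6, 1, 1, 5]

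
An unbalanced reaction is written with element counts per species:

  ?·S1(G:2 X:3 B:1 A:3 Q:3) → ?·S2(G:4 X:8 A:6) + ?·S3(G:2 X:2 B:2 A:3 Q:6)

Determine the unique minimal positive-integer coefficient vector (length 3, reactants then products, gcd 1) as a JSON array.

Coefficients: [4, 1, 2]

G: 4·2 = 8 | 1·4+2·2 = 8
X: 4·3 = 12 | 1·8+2·2 = 12
B: 4·1 = 4 | 1·0+2·2 = 4
A: 4·3 = 12 | 1·6+2·3 = 12
Q: 4·3 = 12 | 1·0+2·6 = 12
gcd(4,1,2) = 1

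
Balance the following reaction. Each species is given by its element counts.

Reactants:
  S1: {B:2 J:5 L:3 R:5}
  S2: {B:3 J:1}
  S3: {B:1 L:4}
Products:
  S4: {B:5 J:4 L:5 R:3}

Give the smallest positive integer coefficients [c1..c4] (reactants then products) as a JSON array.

Coefficients: [3, 5, 4, 5]

B: 3·2+5·3+4·1 = 25 | 5·5 = 25
J: 3·5+5·1+4·0 = 20 | 5·4 = 20
L: 3·3+5·0+4·4 = 25 | 5·5 = 25
R: 3·5+5·0+4·0 = 15 | 5·3 = 15
gcd(3,5,4,5) = 1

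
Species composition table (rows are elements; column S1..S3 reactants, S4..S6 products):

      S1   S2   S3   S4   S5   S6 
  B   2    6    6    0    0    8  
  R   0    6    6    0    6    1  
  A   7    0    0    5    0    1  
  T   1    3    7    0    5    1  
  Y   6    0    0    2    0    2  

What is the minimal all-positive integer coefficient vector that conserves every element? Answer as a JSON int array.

B: 3·2+4·6+3·6 = 48 | 3·0+6·0+6·8 = 48
R: 3·0+4·6+3·6 = 42 | 3·0+6·6+6·1 = 42
A: 3·7+4·0+3·0 = 21 | 3·5+6·0+6·1 = 21
T: 3·1+4·3+3·7 = 36 | 3·0+6·5+6·1 = 36
Y: 3·6+4·0+3·0 = 18 | 3·2+6·0+6·2 = 18
gcd(3,4,3,3,6,6) = 1

Coefficients: [3, 4, 3, 3, 6, 6]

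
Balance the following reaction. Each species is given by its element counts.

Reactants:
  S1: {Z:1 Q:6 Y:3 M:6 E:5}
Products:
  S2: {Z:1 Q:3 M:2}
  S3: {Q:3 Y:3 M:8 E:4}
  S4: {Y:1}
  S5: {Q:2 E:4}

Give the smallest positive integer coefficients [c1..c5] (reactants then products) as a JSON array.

Coefficients: [4, 4, 2, 6, 3]

Z: 4·1 = 4 | 4·1+2·0+6·0+3·0 = 4
Q: 4·6 = 24 | 4·3+2·3+6·0+3·2 = 24
Y: 4·3 = 12 | 4·0+2·3+6·1+3·0 = 12
M: 4·6 = 24 | 4·2+2·8+6·0+3·0 = 24
E: 4·5 = 20 | 4·0+2·4+6·0+3·4 = 20
gcd(4,4,2,6,3) = 1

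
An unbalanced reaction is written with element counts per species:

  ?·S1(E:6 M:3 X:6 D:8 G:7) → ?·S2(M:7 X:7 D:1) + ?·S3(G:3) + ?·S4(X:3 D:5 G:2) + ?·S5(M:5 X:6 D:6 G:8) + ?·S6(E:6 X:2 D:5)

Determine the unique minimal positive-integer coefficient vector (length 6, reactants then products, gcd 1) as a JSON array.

E: 4·6 = 24 | 1·0+6·0+1·0+1·0+4·6 = 24
M: 4·3 = 12 | 1·7+6·0+1·0+1·5+4·0 = 12
X: 4·6 = 24 | 1·7+6·0+1·3+1·6+4·2 = 24
D: 4·8 = 32 | 1·1+6·0+1·5+1·6+4·5 = 32
G: 4·7 = 28 | 1·0+6·3+1·2+1·8+4·0 = 28
gcd(4,1,6,1,1,4) = 1

Coefficients: [4, 1, 6, 1, 1, 4]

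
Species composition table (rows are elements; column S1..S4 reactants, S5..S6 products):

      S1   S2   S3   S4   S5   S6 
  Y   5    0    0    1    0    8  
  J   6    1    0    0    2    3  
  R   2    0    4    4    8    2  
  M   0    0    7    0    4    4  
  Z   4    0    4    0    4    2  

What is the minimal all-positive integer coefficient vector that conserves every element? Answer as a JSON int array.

Y: 2·5+4·0+4·0+6·1 = 16 | 5·0+2·8 = 16
J: 2·6+4·1+4·0+6·0 = 16 | 5·2+2·3 = 16
R: 2·2+4·0+4·4+6·4 = 44 | 5·8+2·2 = 44
M: 2·0+4·0+4·7+6·0 = 28 | 5·4+2·4 = 28
Z: 2·4+4·0+4·4+6·0 = 24 | 5·4+2·2 = 24
gcd(2,4,4,6,5,2) = 1

Coefficients: [2, 4, 4, 6, 5, 2]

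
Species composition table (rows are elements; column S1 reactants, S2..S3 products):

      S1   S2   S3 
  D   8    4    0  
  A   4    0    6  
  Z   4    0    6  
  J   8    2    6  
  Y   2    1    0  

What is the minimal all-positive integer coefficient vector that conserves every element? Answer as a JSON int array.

D: 3·8 = 24 | 6·4+2·0 = 24
A: 3·4 = 12 | 6·0+2·6 = 12
Z: 3·4 = 12 | 6·0+2·6 = 12
J: 3·8 = 24 | 6·2+2·6 = 24
Y: 3·2 = 6 | 6·1+2·0 = 6
gcd(3,6,2) = 1

Coefficients: [3, 6, 2]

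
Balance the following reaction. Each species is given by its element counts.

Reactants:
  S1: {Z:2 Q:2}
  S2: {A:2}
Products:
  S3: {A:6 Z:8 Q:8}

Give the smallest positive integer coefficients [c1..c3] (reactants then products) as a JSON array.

A: 4·0+3·2 = 6 | 1·6 = 6
Z: 4·2+3·0 = 8 | 1·8 = 8
Q: 4·2+3·0 = 8 | 1·8 = 8
gcd(4,3,1) = 1

Coefficients: [4, 3, 1]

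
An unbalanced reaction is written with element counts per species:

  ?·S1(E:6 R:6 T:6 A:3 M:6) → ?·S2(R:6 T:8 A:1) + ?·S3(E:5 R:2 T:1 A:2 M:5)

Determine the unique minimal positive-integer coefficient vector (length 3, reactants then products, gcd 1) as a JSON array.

E: 5·6 = 30 | 3·0+6·5 = 30
R: 5·6 = 30 | 3·6+6·2 = 30
T: 5·6 = 30 | 3·8+6·1 = 30
A: 5·3 = 15 | 3·1+6·2 = 15
M: 5·6 = 30 | 3·0+6·5 = 30
gcd(5,3,6) = 1

Coefficients: [5, 3, 6]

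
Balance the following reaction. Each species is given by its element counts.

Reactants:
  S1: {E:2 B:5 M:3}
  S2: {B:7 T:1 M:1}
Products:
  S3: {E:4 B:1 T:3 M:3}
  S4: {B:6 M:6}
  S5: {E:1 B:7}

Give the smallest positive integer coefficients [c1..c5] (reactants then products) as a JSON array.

Coefficients: [4, 3, 1, 2, 4]

E: 4·2+3·0 = 8 | 1·4+2·0+4·1 = 8
B: 4·5+3·7 = 41 | 1·1+2·6+4·7 = 41
T: 4·0+3·1 = 3 | 1·3+2·0+4·0 = 3
M: 4·3+3·1 = 15 | 1·3+2·6+4·0 = 15
gcd(4,3,1,2,4) = 1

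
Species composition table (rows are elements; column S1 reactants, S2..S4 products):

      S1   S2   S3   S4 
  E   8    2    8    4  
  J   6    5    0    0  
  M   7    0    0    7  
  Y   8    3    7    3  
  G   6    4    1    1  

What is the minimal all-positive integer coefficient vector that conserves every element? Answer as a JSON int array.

Coefficients: [5, 6, 1, 5]

E: 5·8 = 40 | 6·2+1·8+5·4 = 40
J: 5·6 = 30 | 6·5+1·0+5·0 = 30
M: 5·7 = 35 | 6·0+1·0+5·7 = 35
Y: 5·8 = 40 | 6·3+1·7+5·3 = 40
G: 5·6 = 30 | 6·4+1·1+5·1 = 30
gcd(5,6,1,5) = 1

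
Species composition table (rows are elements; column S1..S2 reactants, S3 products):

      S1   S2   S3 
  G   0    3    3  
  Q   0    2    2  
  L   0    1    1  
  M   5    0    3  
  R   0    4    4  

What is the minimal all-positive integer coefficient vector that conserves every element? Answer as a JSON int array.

Coefficients: [3, 5, 5]

G: 3·0+5·3 = 15 | 5·3 = 15
Q: 3·0+5·2 = 10 | 5·2 = 10
L: 3·0+5·1 = 5 | 5·1 = 5
M: 3·5+5·0 = 15 | 5·3 = 15
R: 3·0+5·4 = 20 | 5·4 = 20
gcd(3,5,5) = 1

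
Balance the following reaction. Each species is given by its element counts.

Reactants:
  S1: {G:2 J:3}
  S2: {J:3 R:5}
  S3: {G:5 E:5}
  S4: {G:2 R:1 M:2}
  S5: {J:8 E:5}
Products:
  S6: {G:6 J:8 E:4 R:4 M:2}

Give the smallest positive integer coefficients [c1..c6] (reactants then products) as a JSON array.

G: 5·2+3·0+2·5+5·2+2·0 = 30 | 5·6 = 30
J: 5·3+3·3+2·0+5·0+2·8 = 40 | 5·8 = 40
E: 5·0+3·0+2·5+5·0+2·5 = 20 | 5·4 = 20
R: 5·0+3·5+2·0+5·1+2·0 = 20 | 5·4 = 20
M: 5·0+3·0+2·0+5·2+2·0 = 10 | 5·2 = 10
gcd(5,3,2,5,2,5) = 1

Coefficients: [5, 3, 2, 5, 2, 5]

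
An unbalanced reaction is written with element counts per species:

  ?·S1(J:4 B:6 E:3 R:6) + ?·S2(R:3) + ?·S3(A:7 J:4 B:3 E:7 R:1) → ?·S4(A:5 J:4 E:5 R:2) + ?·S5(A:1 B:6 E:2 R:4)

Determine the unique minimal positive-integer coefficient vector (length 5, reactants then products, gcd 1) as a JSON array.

Coefficients: [1, 4, 4, 5, 3]

A: 1·0+4·0+4·7 = 28 | 5·5+3·1 = 28
J: 1·4+4·0+4·4 = 20 | 5·4+3·0 = 20
B: 1·6+4·0+4·3 = 18 | 5·0+3·6 = 18
E: 1·3+4·0+4·7 = 31 | 5·5+3·2 = 31
R: 1·6+4·3+4·1 = 22 | 5·2+3·4 = 22
gcd(1,4,4,5,3) = 1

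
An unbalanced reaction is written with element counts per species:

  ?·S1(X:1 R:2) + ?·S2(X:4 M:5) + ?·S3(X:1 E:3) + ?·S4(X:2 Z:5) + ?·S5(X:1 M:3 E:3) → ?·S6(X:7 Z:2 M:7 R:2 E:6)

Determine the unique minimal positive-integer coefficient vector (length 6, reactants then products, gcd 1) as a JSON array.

X: 5·1+4·4+5·1+2·2+5·1 = 35 | 5·7 = 35
Z: 5·0+4·0+5·0+2·5+5·0 = 10 | 5·2 = 10
M: 5·0+4·5+5·0+2·0+5·3 = 35 | 5·7 = 35
R: 5·2+4·0+5·0+2·0+5·0 = 10 | 5·2 = 10
E: 5·0+4·0+5·3+2·0+5·3 = 30 | 5·6 = 30
gcd(5,4,5,2,5,5) = 1

Coefficients: [5, 4, 5, 2, 5, 5]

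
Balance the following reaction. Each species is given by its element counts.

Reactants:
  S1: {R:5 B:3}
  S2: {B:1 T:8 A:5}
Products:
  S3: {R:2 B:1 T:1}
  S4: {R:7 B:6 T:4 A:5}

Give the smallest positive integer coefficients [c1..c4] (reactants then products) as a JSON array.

Coefficients: [3, 1, 4, 1]

R: 3·5+1·0 = 15 | 4·2+1·7 = 15
B: 3·3+1·1 = 10 | 4·1+1·6 = 10
T: 3·0+1·8 = 8 | 4·1+1·4 = 8
A: 3·0+1·5 = 5 | 4·0+1·5 = 5
gcd(3,1,4,1) = 1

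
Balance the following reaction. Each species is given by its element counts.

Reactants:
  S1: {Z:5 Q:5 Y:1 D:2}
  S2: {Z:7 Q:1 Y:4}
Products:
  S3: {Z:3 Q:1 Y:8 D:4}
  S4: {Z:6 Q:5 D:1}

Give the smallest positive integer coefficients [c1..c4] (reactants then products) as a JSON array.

Z: 4·5+1·7 = 27 | 1·3+4·6 = 27
Q: 4·5+1·1 = 21 | 1·1+4·5 = 21
Y: 4·1+1·4 = 8 | 1·8+4·0 = 8
D: 4·2+1·0 = 8 | 1·4+4·1 = 8
gcd(4,1,1,4) = 1

Coefficients: [4, 1, 1, 4]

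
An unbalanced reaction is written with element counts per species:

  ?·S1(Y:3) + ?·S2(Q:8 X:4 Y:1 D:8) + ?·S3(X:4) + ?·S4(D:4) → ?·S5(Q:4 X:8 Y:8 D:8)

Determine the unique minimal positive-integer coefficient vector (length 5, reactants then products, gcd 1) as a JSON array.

Coefficients: [5, 1, 3, 2, 2]

Q: 5·0+1·8+3·0+2·0 = 8 | 2·4 = 8
X: 5·0+1·4+3·4+2·0 = 16 | 2·8 = 16
Y: 5·3+1·1+3·0+2·0 = 16 | 2·8 = 16
D: 5·0+1·8+3·0+2·4 = 16 | 2·8 = 16
gcd(5,1,3,2,2) = 1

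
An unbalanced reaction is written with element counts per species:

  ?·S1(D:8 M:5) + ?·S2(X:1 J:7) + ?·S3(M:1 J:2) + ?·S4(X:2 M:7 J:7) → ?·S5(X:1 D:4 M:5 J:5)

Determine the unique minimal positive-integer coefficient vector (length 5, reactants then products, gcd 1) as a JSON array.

Coefficients: [3, 2, 1, 2, 6]

X: 3·0+2·1+1·0+2·2 = 6 | 6·1 = 6
D: 3·8+2·0+1·0+2·0 = 24 | 6·4 = 24
M: 3·5+2·0+1·1+2·7 = 30 | 6·5 = 30
J: 3·0+2·7+1·2+2·7 = 30 | 6·5 = 30
gcd(3,2,1,2,6) = 1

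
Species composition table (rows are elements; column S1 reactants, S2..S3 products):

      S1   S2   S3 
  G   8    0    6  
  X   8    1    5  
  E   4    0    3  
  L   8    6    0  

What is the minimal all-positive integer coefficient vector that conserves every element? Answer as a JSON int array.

Coefficients: [3, 4, 4]

G: 3·8 = 24 | 4·0+4·6 = 24
X: 3·8 = 24 | 4·1+4·5 = 24
E: 3·4 = 12 | 4·0+4·3 = 12
L: 3·8 = 24 | 4·6+4·0 = 24
gcd(3,4,4) = 1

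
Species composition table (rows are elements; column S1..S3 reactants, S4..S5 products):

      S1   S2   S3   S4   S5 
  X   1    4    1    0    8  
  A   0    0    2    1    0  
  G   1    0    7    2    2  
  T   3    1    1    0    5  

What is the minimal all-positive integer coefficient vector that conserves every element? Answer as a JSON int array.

Coefficients: [3, 5, 1, 2, 3]

X: 3·1+5·4+1·1 = 24 | 2·0+3·8 = 24
A: 3·0+5·0+1·2 = 2 | 2·1+3·0 = 2
G: 3·1+5·0+1·7 = 10 | 2·2+3·2 = 10
T: 3·3+5·1+1·1 = 15 | 2·0+3·5 = 15
gcd(3,5,1,2,3) = 1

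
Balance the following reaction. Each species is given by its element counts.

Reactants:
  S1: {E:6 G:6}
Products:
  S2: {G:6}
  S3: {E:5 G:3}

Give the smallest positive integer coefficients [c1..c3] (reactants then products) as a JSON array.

E: 5·6 = 30 | 2·0+6·5 = 30
G: 5·6 = 30 | 2·6+6·3 = 30
gcd(5,2,6) = 1

Coefficients: [5, 2, 6]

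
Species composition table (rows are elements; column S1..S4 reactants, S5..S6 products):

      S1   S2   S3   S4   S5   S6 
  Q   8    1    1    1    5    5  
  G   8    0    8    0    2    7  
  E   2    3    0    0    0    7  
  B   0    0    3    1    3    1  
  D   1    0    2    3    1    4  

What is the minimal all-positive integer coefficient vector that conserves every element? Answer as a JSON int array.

Coefficients: [1, 4, 1, 2, 1, 2]

Q: 1·8+4·1+1·1+2·1 = 15 | 1·5+2·5 = 15
G: 1·8+4·0+1·8+2·0 = 16 | 1·2+2·7 = 16
E: 1·2+4·3+1·0+2·0 = 14 | 1·0+2·7 = 14
B: 1·0+4·0+1·3+2·1 = 5 | 1·3+2·1 = 5
D: 1·1+4·0+1·2+2·3 = 9 | 1·1+2·4 = 9
gcd(1,4,1,2,1,2) = 1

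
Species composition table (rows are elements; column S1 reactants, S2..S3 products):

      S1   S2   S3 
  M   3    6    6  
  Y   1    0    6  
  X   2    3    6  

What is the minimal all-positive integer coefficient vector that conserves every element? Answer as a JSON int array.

Coefficients: [6, 2, 1]

M: 6·3 = 18 | 2·6+1·6 = 18
Y: 6·1 = 6 | 2·0+1·6 = 6
X: 6·2 = 12 | 2·3+1·6 = 12
gcd(6,2,1) = 1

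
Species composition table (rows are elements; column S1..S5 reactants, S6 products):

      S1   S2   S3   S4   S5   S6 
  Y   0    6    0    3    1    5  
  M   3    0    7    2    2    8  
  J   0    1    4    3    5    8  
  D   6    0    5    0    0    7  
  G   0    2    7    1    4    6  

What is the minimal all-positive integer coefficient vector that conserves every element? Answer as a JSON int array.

Coefficients: [5, 1, 1, 5, 4, 5]

Y: 5·0+1·6+1·0+5·3+4·1 = 25 | 5·5 = 25
M: 5·3+1·0+1·7+5·2+4·2 = 40 | 5·8 = 40
J: 5·0+1·1+1·4+5·3+4·5 = 40 | 5·8 = 40
D: 5·6+1·0+1·5+5·0+4·0 = 35 | 5·7 = 35
G: 5·0+1·2+1·7+5·1+4·4 = 30 | 5·6 = 30
gcd(5,1,1,5,4,5) = 1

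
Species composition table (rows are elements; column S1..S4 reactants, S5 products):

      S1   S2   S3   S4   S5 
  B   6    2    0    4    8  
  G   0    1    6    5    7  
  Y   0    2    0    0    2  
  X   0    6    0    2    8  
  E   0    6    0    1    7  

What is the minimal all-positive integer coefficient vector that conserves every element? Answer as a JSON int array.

Coefficients: [2, 6, 1, 6, 6]

B: 2·6+6·2+1·0+6·4 = 48 | 6·8 = 48
G: 2·0+6·1+1·6+6·5 = 42 | 6·7 = 42
Y: 2·0+6·2+1·0+6·0 = 12 | 6·2 = 12
X: 2·0+6·6+1·0+6·2 = 48 | 6·8 = 48
E: 2·0+6·6+1·0+6·1 = 42 | 6·7 = 42
gcd(2,6,1,6,6) = 1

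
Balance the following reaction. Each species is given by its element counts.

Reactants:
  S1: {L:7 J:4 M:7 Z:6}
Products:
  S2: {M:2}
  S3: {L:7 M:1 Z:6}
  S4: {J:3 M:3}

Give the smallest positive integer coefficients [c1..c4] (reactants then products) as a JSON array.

Coefficients: [3, 3, 3, 4]

L: 3·7 = 21 | 3·0+3·7+4·0 = 21
J: 3·4 = 12 | 3·0+3·0+4·3 = 12
M: 3·7 = 21 | 3·2+3·1+4·3 = 21
Z: 3·6 = 18 | 3·0+3·6+4·0 = 18
gcd(3,3,3,4) = 1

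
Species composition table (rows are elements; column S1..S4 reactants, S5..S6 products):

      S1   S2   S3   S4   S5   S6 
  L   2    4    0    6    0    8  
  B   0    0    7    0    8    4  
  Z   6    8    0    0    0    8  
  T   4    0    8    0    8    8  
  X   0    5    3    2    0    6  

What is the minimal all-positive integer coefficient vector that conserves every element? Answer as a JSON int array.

L: 4·2+2·4+4·0+4·6 = 40 | 1·0+5·8 = 40
B: 4·0+2·0+4·7+4·0 = 28 | 1·8+5·4 = 28
Z: 4·6+2·8+4·0+4·0 = 40 | 1·0+5·8 = 40
T: 4·4+2·0+4·8+4·0 = 48 | 1·8+5·8 = 48
X: 4·0+2·5+4·3+4·2 = 30 | 1·0+5·6 = 30
gcd(4,2,4,4,1,5) = 1

Coefficients: [4, 2, 4, 4, 1, 5]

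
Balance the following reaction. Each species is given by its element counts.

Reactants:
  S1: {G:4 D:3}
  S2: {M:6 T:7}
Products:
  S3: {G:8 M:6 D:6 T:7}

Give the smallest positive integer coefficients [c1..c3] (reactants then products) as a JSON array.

G: 2·4+1·0 = 8 | 1·8 = 8
M: 2·0+1·6 = 6 | 1·6 = 6
D: 2·3+1·0 = 6 | 1·6 = 6
T: 2·0+1·7 = 7 | 1·7 = 7
gcd(2,1,1) = 1

Coefficients: [2, 1, 1]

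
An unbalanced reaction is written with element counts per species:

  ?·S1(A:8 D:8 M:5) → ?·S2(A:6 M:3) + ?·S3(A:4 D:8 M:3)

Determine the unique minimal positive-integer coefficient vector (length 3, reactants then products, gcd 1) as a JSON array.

Coefficients: [3, 2, 3]

A: 3·8 = 24 | 2·6+3·4 = 24
D: 3·8 = 24 | 2·0+3·8 = 24
M: 3·5 = 15 | 2·3+3·3 = 15
gcd(3,2,3) = 1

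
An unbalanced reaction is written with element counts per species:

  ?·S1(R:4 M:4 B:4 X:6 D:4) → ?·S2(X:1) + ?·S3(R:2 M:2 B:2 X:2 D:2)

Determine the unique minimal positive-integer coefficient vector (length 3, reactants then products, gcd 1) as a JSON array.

Coefficients: [1, 2, 2]

R: 1·4 = 4 | 2·0+2·2 = 4
M: 1·4 = 4 | 2·0+2·2 = 4
B: 1·4 = 4 | 2·0+2·2 = 4
X: 1·6 = 6 | 2·1+2·2 = 6
D: 1·4 = 4 | 2·0+2·2 = 4
gcd(1,2,2) = 1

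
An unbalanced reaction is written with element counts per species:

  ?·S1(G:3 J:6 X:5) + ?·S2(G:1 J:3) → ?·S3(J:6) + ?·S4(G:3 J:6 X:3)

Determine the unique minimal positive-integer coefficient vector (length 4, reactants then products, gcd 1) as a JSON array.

G: 3·3+6·1 = 15 | 1·0+5·3 = 15
J: 3·6+6·3 = 36 | 1·6+5·6 = 36
X: 3·5+6·0 = 15 | 1·0+5·3 = 15
gcd(3,6,1,5) = 1

Coefficients: [3, 6, 1, 5]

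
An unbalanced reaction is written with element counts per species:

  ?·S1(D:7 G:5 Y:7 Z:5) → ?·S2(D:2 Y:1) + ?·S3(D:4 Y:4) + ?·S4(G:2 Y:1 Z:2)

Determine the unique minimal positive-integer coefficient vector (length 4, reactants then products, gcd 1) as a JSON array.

Coefficients: [2, 5, 1, 5]

D: 2·7 = 14 | 5·2+1·4+5·0 = 14
G: 2·5 = 10 | 5·0+1·0+5·2 = 10
Y: 2·7 = 14 | 5·1+1·4+5·1 = 14
Z: 2·5 = 10 | 5·0+1·0+5·2 = 10
gcd(2,5,1,5) = 1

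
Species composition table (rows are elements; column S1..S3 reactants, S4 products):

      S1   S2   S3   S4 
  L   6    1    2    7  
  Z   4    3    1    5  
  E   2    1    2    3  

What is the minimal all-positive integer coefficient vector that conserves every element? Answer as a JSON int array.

L: 5·6+1·1+2·2 = 35 | 5·7 = 35
Z: 5·4+1·3+2·1 = 25 | 5·5 = 25
E: 5·2+1·1+2·2 = 15 | 5·3 = 15
gcd(5,1,2,5) = 1

Coefficients: [5, 1, 2, 5]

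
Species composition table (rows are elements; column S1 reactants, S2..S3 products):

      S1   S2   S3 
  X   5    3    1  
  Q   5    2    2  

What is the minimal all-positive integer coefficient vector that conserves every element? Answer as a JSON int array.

Coefficients: [4, 5, 5]

X: 4·5 = 20 | 5·3+5·1 = 20
Q: 4·5 = 20 | 5·2+5·2 = 20
gcd(4,5,5) = 1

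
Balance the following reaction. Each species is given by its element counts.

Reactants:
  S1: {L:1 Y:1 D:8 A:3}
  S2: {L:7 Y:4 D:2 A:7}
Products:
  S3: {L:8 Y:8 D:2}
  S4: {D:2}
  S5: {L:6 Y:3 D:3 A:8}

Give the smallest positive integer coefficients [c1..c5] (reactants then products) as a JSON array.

L: 2·1+6·7 = 44 | 1·8+4·0+6·6 = 44
Y: 2·1+6·4 = 26 | 1·8+4·0+6·3 = 26
D: 2·8+6·2 = 28 | 1·2+4·2+6·3 = 28
A: 2·3+6·7 = 48 | 1·0+4·0+6·8 = 48
gcd(2,6,1,4,6) = 1

Coefficients: [2, 6, 1, 4, 6]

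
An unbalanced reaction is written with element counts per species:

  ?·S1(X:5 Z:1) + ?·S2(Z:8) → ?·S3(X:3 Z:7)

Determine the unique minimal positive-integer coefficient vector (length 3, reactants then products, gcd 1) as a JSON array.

Coefficients: [3, 4, 5]

X: 3·5+4·0 = 15 | 5·3 = 15
Z: 3·1+4·8 = 35 | 5·7 = 35
gcd(3,4,5) = 1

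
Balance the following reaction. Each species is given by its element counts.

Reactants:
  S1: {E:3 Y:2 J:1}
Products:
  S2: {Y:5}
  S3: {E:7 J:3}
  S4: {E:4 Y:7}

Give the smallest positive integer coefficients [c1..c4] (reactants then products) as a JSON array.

Coefficients: [6, 1, 2, 1]

E: 6·3 = 18 | 1·0+2·7+1·4 = 18
Y: 6·2 = 12 | 1·5+2·0+1·7 = 12
J: 6·1 = 6 | 1·0+2·3+1·0 = 6
gcd(6,1,2,1) = 1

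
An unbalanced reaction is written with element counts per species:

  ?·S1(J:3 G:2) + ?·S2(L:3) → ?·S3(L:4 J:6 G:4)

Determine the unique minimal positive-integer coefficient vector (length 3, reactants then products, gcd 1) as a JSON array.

L: 6·0+4·3 = 12 | 3·4 = 12
J: 6·3+4·0 = 18 | 3·6 = 18
G: 6·2+4·0 = 12 | 3·4 = 12
gcd(6,4,3) = 1

Coefficients: [6, 4, 3]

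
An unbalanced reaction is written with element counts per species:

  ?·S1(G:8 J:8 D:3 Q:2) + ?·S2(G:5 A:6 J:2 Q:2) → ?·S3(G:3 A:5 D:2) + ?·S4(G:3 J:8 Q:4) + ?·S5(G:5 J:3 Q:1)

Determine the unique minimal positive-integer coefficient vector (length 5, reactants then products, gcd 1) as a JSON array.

G: 4·8+5·5 = 57 | 6·3+3·3+6·5 = 57
A: 4·0+5·6 = 30 | 6·5+3·0+6·0 = 30
J: 4·8+5·2 = 42 | 6·0+3·8+6·3 = 42
D: 4·3+5·0 = 12 | 6·2+3·0+6·0 = 12
Q: 4·2+5·2 = 18 | 6·0+3·4+6·1 = 18
gcd(4,5,6,3,6) = 1

Coefficients: [4, 5, 6, 3, 6]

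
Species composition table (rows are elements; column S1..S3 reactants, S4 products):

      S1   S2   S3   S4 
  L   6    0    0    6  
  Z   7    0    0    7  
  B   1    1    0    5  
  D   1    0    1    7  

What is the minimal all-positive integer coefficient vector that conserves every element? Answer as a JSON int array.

Coefficients: [1, 4, 6, 1]

L: 1·6+4·0+6·0 = 6 | 1·6 = 6
Z: 1·7+4·0+6·0 = 7 | 1·7 = 7
B: 1·1+4·1+6·0 = 5 | 1·5 = 5
D: 1·1+4·0+6·1 = 7 | 1·7 = 7
gcd(1,4,6,1) = 1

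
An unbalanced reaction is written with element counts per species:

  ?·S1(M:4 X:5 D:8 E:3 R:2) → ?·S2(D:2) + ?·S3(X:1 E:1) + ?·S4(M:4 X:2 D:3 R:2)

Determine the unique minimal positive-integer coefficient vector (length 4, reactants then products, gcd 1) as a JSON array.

Coefficients: [2, 5, 6, 2]

M: 2·4 = 8 | 5·0+6·0+2·4 = 8
X: 2·5 = 10 | 5·0+6·1+2·2 = 10
D: 2·8 = 16 | 5·2+6·0+2·3 = 16
E: 2·3 = 6 | 5·0+6·1+2·0 = 6
R: 2·2 = 4 | 5·0+6·0+2·2 = 4
gcd(2,5,6,2) = 1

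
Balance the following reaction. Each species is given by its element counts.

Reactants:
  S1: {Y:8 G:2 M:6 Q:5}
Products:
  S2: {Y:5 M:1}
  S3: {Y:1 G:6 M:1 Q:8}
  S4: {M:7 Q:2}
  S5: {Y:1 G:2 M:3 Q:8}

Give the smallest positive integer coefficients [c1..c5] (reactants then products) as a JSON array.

Coefficients: [4, 6, 1, 2, 1]

Y: 4·8 = 32 | 6·5+1·1+2·0+1·1 = 32
G: 4·2 = 8 | 6·0+1·6+2·0+1·2 = 8
M: 4·6 = 24 | 6·1+1·1+2·7+1·3 = 24
Q: 4·5 = 20 | 6·0+1·8+2·2+1·8 = 20
gcd(4,6,1,2,1) = 1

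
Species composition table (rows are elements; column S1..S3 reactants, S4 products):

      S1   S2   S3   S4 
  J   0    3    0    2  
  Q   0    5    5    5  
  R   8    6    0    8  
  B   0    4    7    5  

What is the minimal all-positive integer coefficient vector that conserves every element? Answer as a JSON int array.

Coefficients: [3, 4, 2, 6]

J: 3·0+4·3+2·0 = 12 | 6·2 = 12
Q: 3·0+4·5+2·5 = 30 | 6·5 = 30
R: 3·8+4·6+2·0 = 48 | 6·8 = 48
B: 3·0+4·4+2·7 = 30 | 6·5 = 30
gcd(3,4,2,6) = 1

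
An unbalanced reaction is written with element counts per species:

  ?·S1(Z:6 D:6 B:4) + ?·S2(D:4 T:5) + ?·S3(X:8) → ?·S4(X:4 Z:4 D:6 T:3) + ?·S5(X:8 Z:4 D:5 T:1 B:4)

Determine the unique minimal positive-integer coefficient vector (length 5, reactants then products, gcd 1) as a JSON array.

Coefficients: [4, 2, 5, 2, 4]

X: 4·0+2·0+5·8 = 40 | 2·4+4·8 = 40
Z: 4·6+2·0+5·0 = 24 | 2·4+4·4 = 24
D: 4·6+2·4+5·0 = 32 | 2·6+4·5 = 32
T: 4·0+2·5+5·0 = 10 | 2·3+4·1 = 10
B: 4·4+2·0+5·0 = 16 | 2·0+4·4 = 16
gcd(4,2,5,2,4) = 1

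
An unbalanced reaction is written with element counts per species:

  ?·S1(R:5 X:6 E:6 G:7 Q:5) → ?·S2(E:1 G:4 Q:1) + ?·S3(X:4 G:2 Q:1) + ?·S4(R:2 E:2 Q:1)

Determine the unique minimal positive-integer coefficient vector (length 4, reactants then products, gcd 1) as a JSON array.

Coefficients: [2, 2, 3, 5]

R: 2·5 = 10 | 2·0+3·0+5·2 = 10
X: 2·6 = 12 | 2·0+3·4+5·0 = 12
E: 2·6 = 12 | 2·1+3·0+5·2 = 12
G: 2·7 = 14 | 2·4+3·2+5·0 = 14
Q: 2·5 = 10 | 2·1+3·1+5·1 = 10
gcd(2,2,3,5) = 1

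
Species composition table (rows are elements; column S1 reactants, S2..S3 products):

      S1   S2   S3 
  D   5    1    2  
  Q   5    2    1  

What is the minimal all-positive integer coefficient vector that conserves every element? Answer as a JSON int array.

D: 3·5 = 15 | 5·1+5·2 = 15
Q: 3·5 = 15 | 5·2+5·1 = 15
gcd(3,5,5) = 1

Coefficients: [3, 5, 5]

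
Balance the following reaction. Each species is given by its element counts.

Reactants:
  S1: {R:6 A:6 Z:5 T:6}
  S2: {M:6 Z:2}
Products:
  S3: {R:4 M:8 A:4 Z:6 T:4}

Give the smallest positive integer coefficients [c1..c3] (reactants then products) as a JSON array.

Coefficients: [2, 4, 3]

R: 2·6+4·0 = 12 | 3·4 = 12
M: 2·0+4·6 = 24 | 3·8 = 24
A: 2·6+4·0 = 12 | 3·4 = 12
Z: 2·5+4·2 = 18 | 3·6 = 18
T: 2·6+4·0 = 12 | 3·4 = 12
gcd(2,4,3) = 1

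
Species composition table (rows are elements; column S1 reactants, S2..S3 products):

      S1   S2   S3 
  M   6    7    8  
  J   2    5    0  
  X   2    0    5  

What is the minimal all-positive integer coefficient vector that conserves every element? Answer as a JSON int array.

Coefficients: [5, 2, 2]

M: 5·6 = 30 | 2·7+2·8 = 30
J: 5·2 = 10 | 2·5+2·0 = 10
X: 5·2 = 10 | 2·0+2·5 = 10
gcd(5,2,2) = 1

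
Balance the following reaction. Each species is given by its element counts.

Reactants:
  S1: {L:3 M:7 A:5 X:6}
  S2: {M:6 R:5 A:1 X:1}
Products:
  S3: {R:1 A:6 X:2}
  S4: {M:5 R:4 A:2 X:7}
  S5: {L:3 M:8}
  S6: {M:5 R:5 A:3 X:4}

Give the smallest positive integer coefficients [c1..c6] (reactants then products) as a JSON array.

L: 5·3+5·0 = 15 | 3·0+3·0+5·3+2·0 = 15
M: 5·7+5·6 = 65 | 3·0+3·5+5·8+2·5 = 65
R: 5·0+5·5 = 25 | 3·1+3·4+5·0+2·5 = 25
A: 5·5+5·1 = 30 | 3·6+3·2+5·0+2·3 = 30
X: 5·6+5·1 = 35 | 3·2+3·7+5·0+2·4 = 35
gcd(5,5,3,3,5,2) = 1

Coefficients: [5, 5, 3, 3, 5, 2]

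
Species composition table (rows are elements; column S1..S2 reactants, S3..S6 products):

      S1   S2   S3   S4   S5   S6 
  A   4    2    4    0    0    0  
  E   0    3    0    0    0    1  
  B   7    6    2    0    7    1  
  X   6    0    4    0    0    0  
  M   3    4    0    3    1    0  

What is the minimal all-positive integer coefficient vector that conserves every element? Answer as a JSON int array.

A: 2·4+2·2 = 12 | 3·4+4·0+2·0+6·0 = 12
E: 2·0+2·3 = 6 | 3·0+4·0+2·0+6·1 = 6
B: 2·7+2·6 = 26 | 3·2+4·0+2·7+6·1 = 26
X: 2·6+2·0 = 12 | 3·4+4·0+2·0+6·0 = 12
M: 2·3+2·4 = 14 | 3·0+4·3+2·1+6·0 = 14
gcd(2,2,3,4,2,6) = 1

Coefficients: [2, 2, 3, 4, 2, 6]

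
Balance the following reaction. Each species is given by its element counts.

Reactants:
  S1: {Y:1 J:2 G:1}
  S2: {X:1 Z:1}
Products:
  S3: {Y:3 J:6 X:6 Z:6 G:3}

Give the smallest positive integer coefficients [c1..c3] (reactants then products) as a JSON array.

Y: 3·1+6·0 = 3 | 1·3 = 3
J: 3·2+6·0 = 6 | 1·6 = 6
X: 3·0+6·1 = 6 | 1·6 = 6
Z: 3·0+6·1 = 6 | 1·6 = 6
G: 3·1+6·0 = 3 | 1·3 = 3
gcd(3,6,1) = 1

Coefficients: [3, 6, 1]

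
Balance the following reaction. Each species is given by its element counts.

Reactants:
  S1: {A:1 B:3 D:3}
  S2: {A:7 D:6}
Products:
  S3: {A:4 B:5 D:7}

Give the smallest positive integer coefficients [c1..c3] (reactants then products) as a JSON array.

Coefficients: [5, 1, 3]

A: 5·1+1·7 = 12 | 3·4 = 12
B: 5·3+1·0 = 15 | 3·5 = 15
D: 5·3+1·6 = 21 | 3·7 = 21
gcd(5,1,3) = 1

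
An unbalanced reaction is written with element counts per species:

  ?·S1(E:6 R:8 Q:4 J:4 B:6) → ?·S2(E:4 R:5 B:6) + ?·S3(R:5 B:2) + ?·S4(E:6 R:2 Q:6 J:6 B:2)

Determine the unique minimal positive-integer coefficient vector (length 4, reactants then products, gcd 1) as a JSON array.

E: 6·6 = 36 | 3·4+5·0+4·6 = 36
R: 6·8 = 48 | 3·5+5·5+4·2 = 48
Q: 6·4 = 24 | 3·0+5·0+4·6 = 24
J: 6·4 = 24 | 3·0+5·0+4·6 = 24
B: 6·6 = 36 | 3·6+5·2+4·2 = 36
gcd(6,3,5,4) = 1

Coefficients: [6, 3, 5, 4]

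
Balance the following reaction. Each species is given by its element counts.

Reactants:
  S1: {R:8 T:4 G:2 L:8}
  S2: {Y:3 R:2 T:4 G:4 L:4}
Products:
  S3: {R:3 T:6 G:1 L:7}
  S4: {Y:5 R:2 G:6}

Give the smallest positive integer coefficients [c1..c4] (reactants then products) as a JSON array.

Coefficients: [1, 5, 4, 3]

Y: 1·0+5·3 = 15 | 4·0+3·5 = 15
R: 1·8+5·2 = 18 | 4·3+3·2 = 18
T: 1·4+5·4 = 24 | 4·6+3·0 = 24
G: 1·2+5·4 = 22 | 4·1+3·6 = 22
L: 1·8+5·4 = 28 | 4·7+3·0 = 28
gcd(1,5,4,3) = 1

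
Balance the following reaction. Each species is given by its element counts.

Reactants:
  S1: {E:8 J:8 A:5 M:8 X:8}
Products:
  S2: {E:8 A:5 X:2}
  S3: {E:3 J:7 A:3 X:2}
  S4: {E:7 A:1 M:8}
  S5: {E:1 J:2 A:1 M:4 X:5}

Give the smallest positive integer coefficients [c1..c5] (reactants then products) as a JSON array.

E: 5·8 = 40 | 1·8+4·3+2·7+6·1 = 40
J: 5·8 = 40 | 1·0+4·7+2·0+6·2 = 40
A: 5·5 = 25 | 1·5+4·3+2·1+6·1 = 25
M: 5·8 = 40 | 1·0+4·0+2·8+6·4 = 40
X: 5·8 = 40 | 1·2+4·2+2·0+6·5 = 40
gcd(5,1,4,2,6) = 1

Coefficients: [5, 1, 4, 2, 6]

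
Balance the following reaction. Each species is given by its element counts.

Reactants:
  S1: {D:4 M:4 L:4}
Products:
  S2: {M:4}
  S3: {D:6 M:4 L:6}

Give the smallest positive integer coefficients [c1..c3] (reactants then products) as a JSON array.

Coefficients: [3, 1, 2]

D: 3·4 = 12 | 1·0+2·6 = 12
M: 3·4 = 12 | 1·4+2·4 = 12
L: 3·4 = 12 | 1·0+2·6 = 12
gcd(3,1,2) = 1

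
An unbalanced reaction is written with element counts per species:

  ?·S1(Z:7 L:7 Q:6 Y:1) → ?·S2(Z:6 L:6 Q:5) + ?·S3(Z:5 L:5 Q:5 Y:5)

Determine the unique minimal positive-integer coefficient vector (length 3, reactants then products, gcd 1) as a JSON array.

Z: 5·7 = 35 | 5·6+1·5 = 35
L: 5·7 = 35 | 5·6+1·5 = 35
Q: 5·6 = 30 | 5·5+1·5 = 30
Y: 5·1 = 5 | 5·0+1·5 = 5
gcd(5,5,1) = 1

Coefficients: [5, 5, 1]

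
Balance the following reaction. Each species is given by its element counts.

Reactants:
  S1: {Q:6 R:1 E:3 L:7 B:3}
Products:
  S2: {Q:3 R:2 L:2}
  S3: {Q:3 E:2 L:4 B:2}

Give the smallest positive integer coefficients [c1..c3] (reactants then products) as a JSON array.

Coefficients: [2, 1, 3]

Q: 2·6 = 12 | 1·3+3·3 = 12
R: 2·1 = 2 | 1·2+3·0 = 2
E: 2·3 = 6 | 1·0+3·2 = 6
L: 2·7 = 14 | 1·2+3·4 = 14
B: 2·3 = 6 | 1·0+3·2 = 6
gcd(2,1,3) = 1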